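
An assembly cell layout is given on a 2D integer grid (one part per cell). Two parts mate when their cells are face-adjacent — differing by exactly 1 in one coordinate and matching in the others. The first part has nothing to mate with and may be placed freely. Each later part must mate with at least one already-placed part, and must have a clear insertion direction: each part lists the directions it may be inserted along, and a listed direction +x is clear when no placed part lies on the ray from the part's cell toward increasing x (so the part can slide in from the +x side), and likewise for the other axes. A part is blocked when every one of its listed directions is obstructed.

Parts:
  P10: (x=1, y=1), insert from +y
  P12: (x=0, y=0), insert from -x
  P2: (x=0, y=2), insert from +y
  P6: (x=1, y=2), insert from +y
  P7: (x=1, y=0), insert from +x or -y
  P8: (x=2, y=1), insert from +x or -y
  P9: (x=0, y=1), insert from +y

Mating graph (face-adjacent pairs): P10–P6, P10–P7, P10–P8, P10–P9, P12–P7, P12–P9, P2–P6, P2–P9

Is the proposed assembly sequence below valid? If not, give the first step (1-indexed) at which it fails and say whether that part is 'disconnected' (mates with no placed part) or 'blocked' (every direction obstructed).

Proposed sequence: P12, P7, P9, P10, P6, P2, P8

Valid

1. P12@(0, 0) [-x clear] — {P12}
2. P7@(1, 0) [+x clear] — {P12, P7}
3. P9@(0, 1) [+y clear] — {P12, P7, P9}
4. P10@(1, 1) [+y clear] — {P10, P12, P7, P9}
5. P6@(1, 2) [+y clear] — {P10, P12, P6, P7, P9}
6. P2@(0, 2) [+y clear] — {P10, P12, P2, P6, P7, P9}
7. P8@(2, 1) [+x clear] — {P10, P12, P2, P6, P7, P8, P9}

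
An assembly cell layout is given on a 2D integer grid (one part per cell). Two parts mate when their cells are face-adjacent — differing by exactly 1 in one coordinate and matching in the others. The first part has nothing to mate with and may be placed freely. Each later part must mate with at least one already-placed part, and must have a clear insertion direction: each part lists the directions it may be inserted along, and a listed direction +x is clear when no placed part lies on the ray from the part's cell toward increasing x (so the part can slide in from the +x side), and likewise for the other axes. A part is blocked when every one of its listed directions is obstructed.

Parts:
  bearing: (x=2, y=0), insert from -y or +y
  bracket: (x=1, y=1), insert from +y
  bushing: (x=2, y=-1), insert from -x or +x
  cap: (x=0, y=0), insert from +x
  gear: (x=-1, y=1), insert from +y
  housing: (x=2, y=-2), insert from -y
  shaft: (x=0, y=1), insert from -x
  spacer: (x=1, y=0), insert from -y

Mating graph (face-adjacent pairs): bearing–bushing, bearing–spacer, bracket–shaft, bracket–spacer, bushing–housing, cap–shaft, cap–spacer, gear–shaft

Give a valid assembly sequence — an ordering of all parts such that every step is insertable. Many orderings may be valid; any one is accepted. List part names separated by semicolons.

cap; spacer; shaft; gear; bracket; bearing; bushing; housing

1. cap@(0, 0) [+x clear] — {cap}
2. spacer@(1, 0) [-y clear] — {cap, spacer}
3. shaft@(0, 1) [-x clear] — {cap, shaft, spacer}
4. gear@(-1, 1) [+y clear] — {cap, gear, shaft, spacer}
5. bracket@(1, 1) [+y clear] — {bracket, cap, gear, shaft, spacer}
6. bearing@(2, 0) [-y clear] — {bearing, bracket, cap, gear, shaft, spacer}
7. bushing@(2, -1) [-x clear] — {bearing, bracket, bushing, cap, gear, shaft, spacer}
8. housing@(2, -2) [-y clear] — {bearing, bracket, bushing, cap, gear, housing, shaft, spacer}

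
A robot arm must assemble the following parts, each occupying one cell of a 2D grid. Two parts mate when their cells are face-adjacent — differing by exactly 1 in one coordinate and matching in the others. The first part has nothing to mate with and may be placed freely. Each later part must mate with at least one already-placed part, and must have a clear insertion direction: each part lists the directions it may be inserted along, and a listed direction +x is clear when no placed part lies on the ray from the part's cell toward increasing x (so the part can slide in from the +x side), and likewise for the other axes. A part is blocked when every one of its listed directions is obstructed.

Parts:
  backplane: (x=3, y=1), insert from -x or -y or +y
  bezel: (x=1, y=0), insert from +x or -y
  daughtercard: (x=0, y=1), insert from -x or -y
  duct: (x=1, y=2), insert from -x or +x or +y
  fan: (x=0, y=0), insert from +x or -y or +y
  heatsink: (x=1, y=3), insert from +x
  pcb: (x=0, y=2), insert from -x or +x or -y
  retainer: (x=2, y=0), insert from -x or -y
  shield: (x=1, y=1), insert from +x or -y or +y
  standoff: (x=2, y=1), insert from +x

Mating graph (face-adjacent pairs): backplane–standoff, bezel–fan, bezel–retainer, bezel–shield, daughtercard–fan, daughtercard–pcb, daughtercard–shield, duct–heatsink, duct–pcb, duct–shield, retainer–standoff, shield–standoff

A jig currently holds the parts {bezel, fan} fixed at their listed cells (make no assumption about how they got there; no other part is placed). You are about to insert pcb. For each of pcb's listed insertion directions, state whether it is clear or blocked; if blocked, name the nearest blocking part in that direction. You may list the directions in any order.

-x: ray from pcb(0, 2) has no placed part ⇒ clear
+x: ray from pcb(0, 2) has no placed part ⇒ clear
-y: nearest on ray is fan@(0, 0) ⇒ blocked

+x: clear; -x: clear; -y: blocked by fan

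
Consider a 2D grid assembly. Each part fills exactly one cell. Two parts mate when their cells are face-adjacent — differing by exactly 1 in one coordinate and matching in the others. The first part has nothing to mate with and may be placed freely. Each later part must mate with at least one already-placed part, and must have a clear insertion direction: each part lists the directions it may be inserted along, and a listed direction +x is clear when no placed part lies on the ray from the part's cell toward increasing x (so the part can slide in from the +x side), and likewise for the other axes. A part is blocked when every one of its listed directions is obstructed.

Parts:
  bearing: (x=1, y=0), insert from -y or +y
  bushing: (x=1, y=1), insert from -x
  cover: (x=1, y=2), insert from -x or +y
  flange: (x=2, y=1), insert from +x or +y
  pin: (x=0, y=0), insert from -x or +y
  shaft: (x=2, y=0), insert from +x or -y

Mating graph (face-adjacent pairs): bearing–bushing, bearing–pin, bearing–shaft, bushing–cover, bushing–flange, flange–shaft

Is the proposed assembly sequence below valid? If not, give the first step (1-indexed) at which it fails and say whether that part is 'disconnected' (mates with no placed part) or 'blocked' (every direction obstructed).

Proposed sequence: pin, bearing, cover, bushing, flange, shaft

Invalid at step 3 (disconnected)

1. pin@(0, 0) [-x clear] — {pin}
2. bearing@(1, 0) [-y clear] — {bearing, pin}
3. cover@(1, 2) — no placed neighbour ⇒ disconnected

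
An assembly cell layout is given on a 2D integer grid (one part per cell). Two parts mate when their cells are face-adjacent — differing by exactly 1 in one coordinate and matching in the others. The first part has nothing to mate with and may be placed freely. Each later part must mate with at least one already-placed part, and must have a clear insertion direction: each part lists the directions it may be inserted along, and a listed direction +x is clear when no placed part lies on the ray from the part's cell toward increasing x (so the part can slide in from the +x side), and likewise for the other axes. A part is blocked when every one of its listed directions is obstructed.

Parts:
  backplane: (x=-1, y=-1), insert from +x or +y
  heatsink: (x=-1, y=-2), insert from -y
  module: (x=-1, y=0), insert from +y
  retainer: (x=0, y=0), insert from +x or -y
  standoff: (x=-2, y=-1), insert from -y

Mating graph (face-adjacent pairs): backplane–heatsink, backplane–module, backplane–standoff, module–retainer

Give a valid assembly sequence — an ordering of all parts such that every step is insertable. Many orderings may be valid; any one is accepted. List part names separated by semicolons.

module; backplane; retainer; standoff; heatsink

1. module@(-1, 0) [+y clear] — {module}
2. backplane@(-1, -1) [+x clear] — {backplane, module}
3. retainer@(0, 0) [+x clear] — {backplane, module, retainer}
4. standoff@(-2, -1) [-y clear] — {backplane, module, retainer, standoff}
5. heatsink@(-1, -2) [-y clear] — {backplane, heatsink, module, retainer, standoff}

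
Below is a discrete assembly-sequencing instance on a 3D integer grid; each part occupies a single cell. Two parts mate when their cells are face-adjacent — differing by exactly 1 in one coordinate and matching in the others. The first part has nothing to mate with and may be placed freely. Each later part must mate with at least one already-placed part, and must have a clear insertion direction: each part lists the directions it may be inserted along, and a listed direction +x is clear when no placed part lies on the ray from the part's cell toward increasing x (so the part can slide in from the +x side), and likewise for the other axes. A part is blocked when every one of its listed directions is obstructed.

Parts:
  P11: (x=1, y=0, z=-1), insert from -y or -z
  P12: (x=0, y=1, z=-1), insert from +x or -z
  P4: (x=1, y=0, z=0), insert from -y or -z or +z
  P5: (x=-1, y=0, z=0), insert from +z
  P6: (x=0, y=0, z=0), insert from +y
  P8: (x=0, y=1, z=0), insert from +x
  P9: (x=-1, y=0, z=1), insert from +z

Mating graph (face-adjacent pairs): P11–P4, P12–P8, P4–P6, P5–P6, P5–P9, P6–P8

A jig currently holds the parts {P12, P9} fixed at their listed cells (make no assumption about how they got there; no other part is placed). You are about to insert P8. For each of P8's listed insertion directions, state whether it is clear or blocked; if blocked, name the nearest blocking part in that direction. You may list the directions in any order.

+x: ray from P8(0, 1, 0) has no placed part ⇒ clear

+x: clear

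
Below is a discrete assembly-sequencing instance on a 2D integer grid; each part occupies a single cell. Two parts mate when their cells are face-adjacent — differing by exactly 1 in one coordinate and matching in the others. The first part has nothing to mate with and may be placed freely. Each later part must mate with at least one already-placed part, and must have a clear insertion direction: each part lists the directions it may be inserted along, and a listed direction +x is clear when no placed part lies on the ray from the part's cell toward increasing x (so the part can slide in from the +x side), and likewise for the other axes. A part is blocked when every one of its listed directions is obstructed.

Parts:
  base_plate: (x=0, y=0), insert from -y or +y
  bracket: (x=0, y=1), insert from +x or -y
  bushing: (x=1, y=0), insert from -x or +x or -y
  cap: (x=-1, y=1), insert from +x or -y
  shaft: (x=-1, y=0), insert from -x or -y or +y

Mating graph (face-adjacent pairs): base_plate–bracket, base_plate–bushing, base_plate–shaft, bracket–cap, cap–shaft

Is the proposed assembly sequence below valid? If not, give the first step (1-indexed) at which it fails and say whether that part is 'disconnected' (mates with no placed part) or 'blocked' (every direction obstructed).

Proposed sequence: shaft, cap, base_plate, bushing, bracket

Valid

1. shaft@(-1, 0) [-x clear] — {shaft}
2. cap@(-1, 1) [+x clear] — {cap, shaft}
3. base_plate@(0, 0) [-y clear] — {base_plate, cap, shaft}
4. bushing@(1, 0) [+x clear] — {base_plate, bushing, cap, shaft}
5. bracket@(0, 1) [+x clear] — {base_plate, bracket, bushing, cap, shaft}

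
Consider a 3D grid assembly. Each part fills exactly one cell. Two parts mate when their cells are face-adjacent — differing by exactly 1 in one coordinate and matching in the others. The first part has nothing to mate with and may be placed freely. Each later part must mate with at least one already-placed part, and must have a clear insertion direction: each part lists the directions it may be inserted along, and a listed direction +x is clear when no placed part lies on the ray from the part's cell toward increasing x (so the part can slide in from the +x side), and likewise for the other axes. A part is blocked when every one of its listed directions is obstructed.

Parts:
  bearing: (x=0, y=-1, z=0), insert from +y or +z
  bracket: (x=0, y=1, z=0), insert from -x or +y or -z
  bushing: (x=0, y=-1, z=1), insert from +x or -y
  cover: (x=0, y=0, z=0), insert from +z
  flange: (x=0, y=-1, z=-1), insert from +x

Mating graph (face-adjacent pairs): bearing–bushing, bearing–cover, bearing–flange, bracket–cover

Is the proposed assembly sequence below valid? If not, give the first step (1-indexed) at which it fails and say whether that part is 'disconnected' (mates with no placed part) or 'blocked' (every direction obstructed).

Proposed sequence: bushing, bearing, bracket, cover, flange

Invalid at step 3 (disconnected)

1. bushing@(0, -1, 1) [+x clear] — {bushing}
2. bearing@(0, -1, 0) [+y clear] — {bearing, bushing}
3. bracket@(0, 1, 0) — no placed neighbour ⇒ disconnected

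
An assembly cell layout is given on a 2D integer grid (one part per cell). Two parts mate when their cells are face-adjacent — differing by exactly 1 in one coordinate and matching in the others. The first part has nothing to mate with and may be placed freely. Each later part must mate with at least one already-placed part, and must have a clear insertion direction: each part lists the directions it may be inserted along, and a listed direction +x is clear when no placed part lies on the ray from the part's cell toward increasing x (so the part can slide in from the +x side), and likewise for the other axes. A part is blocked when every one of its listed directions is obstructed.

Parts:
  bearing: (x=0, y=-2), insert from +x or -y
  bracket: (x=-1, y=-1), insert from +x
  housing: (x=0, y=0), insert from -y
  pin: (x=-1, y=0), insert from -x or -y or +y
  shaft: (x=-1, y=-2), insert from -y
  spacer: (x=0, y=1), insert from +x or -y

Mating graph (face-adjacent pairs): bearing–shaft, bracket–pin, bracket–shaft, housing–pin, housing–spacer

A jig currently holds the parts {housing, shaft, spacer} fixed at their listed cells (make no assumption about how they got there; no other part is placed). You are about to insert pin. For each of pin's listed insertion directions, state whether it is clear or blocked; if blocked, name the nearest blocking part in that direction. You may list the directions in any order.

-x: ray from pin(-1, 0) has no placed part ⇒ clear
-y: nearest on ray is shaft@(-1, -2) ⇒ blocked
+y: ray from pin(-1, 0) has no placed part ⇒ clear

+y: clear; -x: clear; -y: blocked by shaft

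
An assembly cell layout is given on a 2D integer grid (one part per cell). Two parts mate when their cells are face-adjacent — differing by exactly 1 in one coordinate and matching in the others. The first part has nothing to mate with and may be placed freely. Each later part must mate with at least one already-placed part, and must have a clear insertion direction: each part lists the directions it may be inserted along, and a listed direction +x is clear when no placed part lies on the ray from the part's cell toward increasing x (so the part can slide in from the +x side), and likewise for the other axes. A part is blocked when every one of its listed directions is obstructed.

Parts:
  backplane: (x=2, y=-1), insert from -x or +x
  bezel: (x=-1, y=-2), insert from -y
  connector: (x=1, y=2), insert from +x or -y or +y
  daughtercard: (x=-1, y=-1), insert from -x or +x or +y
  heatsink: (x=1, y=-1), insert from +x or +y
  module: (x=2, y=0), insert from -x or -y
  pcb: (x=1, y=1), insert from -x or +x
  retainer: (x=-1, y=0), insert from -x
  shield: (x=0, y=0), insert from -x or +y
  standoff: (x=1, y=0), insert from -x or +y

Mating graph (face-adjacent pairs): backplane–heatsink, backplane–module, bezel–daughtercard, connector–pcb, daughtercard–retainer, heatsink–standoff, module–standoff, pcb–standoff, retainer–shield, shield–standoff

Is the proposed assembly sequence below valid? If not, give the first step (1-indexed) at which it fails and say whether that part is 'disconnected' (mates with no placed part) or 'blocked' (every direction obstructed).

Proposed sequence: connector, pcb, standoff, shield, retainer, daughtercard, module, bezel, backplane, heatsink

1. connector@(1, 2) [+x clear] — {connector}
2. pcb@(1, 1) [-x clear] — {connector, pcb}
3. standoff@(1, 0) [-x clear] — {connector, pcb, standoff}
4. shield@(0, 0) [-x clear] — {connector, pcb, shield, standoff}
5. retainer@(-1, 0) [-x clear] — {connector, pcb, retainer, shield, standoff}
6. daughtercard@(-1, -1) [-x clear] — {connector, daughtercard, pcb, retainer, shield, standoff}
7. module@(2, 0) [-y clear] — {connector, daughtercard, module, pcb, retainer, shield, standoff}
8. bezel@(-1, -2) [-y clear] — {bezel, connector, daughtercard, module, pcb, retainer, shield, standoff}
9. backplane@(2, -1) [+x clear] — {backplane, bezel, connector, daughtercard, module, pcb, retainer, shield, standoff}
10. heatsink@(1, -1) — +x/+y all obstructed ⇒ blocked

Invalid at step 10 (blocked)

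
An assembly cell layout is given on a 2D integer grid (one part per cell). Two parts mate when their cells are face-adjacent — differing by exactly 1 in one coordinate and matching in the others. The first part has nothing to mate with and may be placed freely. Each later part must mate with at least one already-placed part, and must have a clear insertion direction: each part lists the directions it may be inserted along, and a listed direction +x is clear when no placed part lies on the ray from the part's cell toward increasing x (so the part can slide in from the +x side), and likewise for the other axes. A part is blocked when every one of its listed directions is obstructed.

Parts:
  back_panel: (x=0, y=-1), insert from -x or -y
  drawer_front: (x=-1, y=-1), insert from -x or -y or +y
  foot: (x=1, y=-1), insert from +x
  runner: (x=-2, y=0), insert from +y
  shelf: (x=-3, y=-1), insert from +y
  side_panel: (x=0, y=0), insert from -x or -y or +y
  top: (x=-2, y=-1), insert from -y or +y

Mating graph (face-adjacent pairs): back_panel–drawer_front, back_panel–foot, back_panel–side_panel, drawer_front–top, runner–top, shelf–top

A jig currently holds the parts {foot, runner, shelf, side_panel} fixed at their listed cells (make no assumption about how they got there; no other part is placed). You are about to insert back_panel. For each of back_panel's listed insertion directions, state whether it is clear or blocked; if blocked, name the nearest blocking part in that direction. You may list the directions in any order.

-x: blocked by shelf; -y: clear

-x: nearest on ray is shelf@(-3, -1) ⇒ blocked
-y: ray from back_panel(0, -1) has no placed part ⇒ clear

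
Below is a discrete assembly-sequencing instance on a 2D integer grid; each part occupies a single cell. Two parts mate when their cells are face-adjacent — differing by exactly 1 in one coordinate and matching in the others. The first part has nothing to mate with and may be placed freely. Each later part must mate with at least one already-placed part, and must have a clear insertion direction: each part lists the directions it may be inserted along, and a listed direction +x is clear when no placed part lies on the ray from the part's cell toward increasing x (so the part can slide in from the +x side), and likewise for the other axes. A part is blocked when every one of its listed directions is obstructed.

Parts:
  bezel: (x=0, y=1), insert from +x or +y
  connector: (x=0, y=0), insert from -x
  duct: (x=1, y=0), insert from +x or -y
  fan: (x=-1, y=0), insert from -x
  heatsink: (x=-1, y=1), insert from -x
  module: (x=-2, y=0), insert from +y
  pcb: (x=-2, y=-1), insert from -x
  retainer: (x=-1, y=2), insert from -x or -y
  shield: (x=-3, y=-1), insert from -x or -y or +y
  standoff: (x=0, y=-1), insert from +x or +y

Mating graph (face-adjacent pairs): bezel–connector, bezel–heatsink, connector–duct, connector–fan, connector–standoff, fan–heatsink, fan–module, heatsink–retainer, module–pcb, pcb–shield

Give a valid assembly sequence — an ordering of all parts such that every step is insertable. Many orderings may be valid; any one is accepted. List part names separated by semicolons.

1. bezel@(0, 1) [+x clear] — {bezel}
2. heatsink@(-1, 1) [-x clear] — {bezel, heatsink}
3. retainer@(-1, 2) [-x clear] — {bezel, heatsink, retainer}
4. connector@(0, 0) [-x clear] — {bezel, connector, heatsink, retainer}
5. duct@(1, 0) [+x clear] — {bezel, connector, duct, heatsink, retainer}
6. fan@(-1, 0) [-x clear] — {bezel, connector, duct, fan, heatsink, retainer}
7. standoff@(0, -1) [+x clear] — {bezel, connector, duct, fan, heatsink, retainer, standoff}
8. module@(-2, 0) [+y clear] — {bezel, connector, duct, fan, heatsink, module, retainer, standoff}
9. pcb@(-2, -1) [-x clear] — {bezel, connector, duct, fan, heatsink, module, pcb, retainer, standoff}
10. shield@(-3, -1) [-x clear] — {bezel, connector, duct, fan, heatsink, module, pcb, retainer, shield, standoff}

bezel; heatsink; retainer; connector; duct; fan; standoff; module; pcb; shield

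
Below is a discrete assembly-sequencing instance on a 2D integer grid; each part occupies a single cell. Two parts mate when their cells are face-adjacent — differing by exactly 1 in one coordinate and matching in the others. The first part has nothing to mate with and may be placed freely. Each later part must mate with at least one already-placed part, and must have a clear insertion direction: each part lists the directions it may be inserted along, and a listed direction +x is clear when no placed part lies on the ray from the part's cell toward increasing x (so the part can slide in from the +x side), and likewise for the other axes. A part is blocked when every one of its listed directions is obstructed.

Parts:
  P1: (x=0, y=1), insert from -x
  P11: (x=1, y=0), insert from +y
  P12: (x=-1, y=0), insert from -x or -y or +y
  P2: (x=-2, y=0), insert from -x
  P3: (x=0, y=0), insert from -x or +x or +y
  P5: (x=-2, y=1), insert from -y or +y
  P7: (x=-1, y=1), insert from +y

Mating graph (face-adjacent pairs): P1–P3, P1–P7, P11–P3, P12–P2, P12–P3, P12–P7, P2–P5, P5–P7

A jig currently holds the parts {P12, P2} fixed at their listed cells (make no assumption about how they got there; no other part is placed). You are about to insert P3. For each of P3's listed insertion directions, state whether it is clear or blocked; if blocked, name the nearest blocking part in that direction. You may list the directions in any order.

-x: nearest on ray is P12@(-1, 0) ⇒ blocked
+x: ray from P3(0, 0) has no placed part ⇒ clear
+y: ray from P3(0, 0) has no placed part ⇒ clear

+x: clear; +y: clear; -x: blocked by P12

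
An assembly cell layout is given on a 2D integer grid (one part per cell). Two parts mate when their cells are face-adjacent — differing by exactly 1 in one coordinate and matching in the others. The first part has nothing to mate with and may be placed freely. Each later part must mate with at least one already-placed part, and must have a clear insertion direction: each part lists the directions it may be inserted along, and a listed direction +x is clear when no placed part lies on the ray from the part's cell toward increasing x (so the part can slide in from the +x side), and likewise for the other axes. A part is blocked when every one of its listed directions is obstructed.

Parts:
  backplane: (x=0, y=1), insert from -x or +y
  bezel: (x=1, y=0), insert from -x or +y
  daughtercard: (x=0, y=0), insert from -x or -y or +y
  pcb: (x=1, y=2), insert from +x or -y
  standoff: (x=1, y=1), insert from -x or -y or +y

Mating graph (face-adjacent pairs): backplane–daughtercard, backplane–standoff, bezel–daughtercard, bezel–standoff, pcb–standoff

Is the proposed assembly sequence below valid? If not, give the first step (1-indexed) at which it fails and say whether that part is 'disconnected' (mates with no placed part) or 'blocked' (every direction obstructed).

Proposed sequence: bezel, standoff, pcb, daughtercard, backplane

Valid

1. bezel@(1, 0) [-x clear] — {bezel}
2. standoff@(1, 1) [-x clear] — {bezel, standoff}
3. pcb@(1, 2) [+x clear] — {bezel, pcb, standoff}
4. daughtercard@(0, 0) [-x clear] — {bezel, daughtercard, pcb, standoff}
5. backplane@(0, 1) [-x clear] — {backplane, bezel, daughtercard, pcb, standoff}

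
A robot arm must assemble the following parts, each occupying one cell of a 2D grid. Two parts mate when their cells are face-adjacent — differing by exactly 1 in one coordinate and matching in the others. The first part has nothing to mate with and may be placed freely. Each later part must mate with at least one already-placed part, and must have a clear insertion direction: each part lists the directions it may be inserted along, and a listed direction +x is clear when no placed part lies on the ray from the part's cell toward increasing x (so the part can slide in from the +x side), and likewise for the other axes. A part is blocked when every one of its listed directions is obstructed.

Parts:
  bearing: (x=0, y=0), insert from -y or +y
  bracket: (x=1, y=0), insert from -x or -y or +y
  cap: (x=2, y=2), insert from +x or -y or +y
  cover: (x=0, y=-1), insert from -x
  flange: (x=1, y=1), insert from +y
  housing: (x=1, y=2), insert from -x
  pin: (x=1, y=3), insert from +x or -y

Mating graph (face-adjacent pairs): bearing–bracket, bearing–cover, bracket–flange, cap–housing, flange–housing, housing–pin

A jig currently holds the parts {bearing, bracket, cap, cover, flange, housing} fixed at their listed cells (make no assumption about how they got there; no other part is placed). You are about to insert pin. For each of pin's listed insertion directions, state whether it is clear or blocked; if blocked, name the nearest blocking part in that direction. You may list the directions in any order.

+x: clear; -y: blocked by housing

+x: ray from pin(1, 3) has no placed part ⇒ clear
-y: nearest on ray is housing@(1, 2) ⇒ blocked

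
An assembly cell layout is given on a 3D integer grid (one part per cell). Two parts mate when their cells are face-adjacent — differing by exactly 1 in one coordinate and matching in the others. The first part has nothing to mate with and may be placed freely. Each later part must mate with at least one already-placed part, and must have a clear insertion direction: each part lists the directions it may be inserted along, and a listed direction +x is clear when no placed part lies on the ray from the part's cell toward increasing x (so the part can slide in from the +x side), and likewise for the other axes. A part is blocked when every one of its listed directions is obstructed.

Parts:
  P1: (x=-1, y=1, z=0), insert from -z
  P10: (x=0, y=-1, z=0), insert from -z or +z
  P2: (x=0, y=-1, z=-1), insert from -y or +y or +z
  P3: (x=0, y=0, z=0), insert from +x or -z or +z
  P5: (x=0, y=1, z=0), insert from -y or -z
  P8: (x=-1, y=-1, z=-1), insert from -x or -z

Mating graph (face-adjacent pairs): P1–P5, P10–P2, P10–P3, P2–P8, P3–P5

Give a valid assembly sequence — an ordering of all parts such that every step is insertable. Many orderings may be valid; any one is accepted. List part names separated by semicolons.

1. P2@(0, -1, -1) [-y clear] — {P2}
2. P8@(-1, -1, -1) [-x clear] — {P2, P8}
3. P10@(0, -1, 0) [+z clear] — {P10, P2, P8}
4. P3@(0, 0, 0) [+x clear] — {P10, P2, P3, P8}
5. P5@(0, 1, 0) [-z clear] — {P10, P2, P3, P5, P8}
6. P1@(-1, 1, 0) [-z clear] — {P1, P10, P2, P3, P5, P8}

P2; P8; P10; P3; P5; P1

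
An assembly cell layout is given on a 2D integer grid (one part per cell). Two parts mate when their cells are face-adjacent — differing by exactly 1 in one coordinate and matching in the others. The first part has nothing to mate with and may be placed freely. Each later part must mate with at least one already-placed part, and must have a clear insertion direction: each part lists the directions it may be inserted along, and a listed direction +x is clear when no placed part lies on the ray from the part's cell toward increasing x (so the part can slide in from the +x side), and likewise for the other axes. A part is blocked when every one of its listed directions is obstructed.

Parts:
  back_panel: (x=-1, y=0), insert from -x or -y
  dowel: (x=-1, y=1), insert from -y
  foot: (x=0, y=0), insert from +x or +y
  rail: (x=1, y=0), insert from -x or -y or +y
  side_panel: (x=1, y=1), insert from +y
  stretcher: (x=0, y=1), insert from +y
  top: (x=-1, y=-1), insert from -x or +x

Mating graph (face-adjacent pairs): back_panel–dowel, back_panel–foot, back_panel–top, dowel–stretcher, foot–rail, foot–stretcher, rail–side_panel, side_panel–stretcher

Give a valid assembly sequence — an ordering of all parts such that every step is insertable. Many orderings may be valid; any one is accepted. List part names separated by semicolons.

1. stretcher@(0, 1) [+y clear] — {stretcher}
2. foot@(0, 0) [+x clear] — {foot, stretcher}
3. rail@(1, 0) [-y clear] — {foot, rail, stretcher}
4. side_panel@(1, 1) [+y clear] — {foot, rail, side_panel, stretcher}
5. dowel@(-1, 1) [-y clear] — {dowel, foot, rail, side_panel, stretcher}
6. back_panel@(-1, 0) [-x clear] — {back_panel, dowel, foot, rail, side_panel, stretcher}
7. top@(-1, -1) [-x clear] — {back_panel, dowel, foot, rail, side_panel, stretcher, top}

stretcher; foot; rail; side_panel; dowel; back_panel; top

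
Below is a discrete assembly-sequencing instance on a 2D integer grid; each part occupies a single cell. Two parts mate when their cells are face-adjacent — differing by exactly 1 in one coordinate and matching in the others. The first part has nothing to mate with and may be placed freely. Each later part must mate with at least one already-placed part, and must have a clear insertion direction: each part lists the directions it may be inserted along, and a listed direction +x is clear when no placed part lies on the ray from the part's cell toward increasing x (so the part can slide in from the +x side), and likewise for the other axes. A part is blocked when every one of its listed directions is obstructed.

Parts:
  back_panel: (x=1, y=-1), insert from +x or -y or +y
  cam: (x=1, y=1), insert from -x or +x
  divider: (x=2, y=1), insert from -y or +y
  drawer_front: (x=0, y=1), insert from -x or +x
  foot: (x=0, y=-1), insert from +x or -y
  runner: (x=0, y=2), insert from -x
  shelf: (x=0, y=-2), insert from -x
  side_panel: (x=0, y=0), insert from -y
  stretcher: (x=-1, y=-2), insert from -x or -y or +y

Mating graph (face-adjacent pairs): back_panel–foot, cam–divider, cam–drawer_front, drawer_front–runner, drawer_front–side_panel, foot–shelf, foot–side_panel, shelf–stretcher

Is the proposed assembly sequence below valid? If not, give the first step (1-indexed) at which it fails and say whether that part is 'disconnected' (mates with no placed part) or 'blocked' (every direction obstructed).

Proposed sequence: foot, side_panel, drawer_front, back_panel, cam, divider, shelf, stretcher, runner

Invalid at step 2 (blocked)

1. foot@(0, -1) [+x clear] — {foot}
2. side_panel@(0, 0) — -y all obstructed ⇒ blocked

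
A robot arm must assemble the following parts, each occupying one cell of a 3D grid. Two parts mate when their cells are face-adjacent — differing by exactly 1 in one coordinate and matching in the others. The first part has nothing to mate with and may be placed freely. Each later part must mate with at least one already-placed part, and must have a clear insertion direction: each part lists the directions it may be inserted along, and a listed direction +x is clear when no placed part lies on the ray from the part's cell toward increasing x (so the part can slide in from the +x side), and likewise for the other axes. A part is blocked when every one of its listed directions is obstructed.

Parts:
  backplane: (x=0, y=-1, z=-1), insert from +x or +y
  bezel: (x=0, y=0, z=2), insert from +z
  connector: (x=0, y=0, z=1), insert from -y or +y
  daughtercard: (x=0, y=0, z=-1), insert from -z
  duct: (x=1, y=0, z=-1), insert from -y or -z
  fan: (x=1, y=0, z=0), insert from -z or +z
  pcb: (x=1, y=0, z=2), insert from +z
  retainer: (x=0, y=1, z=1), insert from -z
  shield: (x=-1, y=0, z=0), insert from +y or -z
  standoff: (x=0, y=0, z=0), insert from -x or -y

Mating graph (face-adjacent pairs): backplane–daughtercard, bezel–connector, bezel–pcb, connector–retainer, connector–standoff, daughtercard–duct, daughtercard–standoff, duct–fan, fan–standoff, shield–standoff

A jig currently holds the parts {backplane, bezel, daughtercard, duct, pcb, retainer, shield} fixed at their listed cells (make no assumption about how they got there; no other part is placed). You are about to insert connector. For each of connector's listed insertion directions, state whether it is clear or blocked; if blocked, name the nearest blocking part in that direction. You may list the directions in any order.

+y: blocked by retainer; -y: clear

-y: ray from connector(0, 0, 1) has no placed part ⇒ clear
+y: nearest on ray is retainer@(0, 1, 1) ⇒ blocked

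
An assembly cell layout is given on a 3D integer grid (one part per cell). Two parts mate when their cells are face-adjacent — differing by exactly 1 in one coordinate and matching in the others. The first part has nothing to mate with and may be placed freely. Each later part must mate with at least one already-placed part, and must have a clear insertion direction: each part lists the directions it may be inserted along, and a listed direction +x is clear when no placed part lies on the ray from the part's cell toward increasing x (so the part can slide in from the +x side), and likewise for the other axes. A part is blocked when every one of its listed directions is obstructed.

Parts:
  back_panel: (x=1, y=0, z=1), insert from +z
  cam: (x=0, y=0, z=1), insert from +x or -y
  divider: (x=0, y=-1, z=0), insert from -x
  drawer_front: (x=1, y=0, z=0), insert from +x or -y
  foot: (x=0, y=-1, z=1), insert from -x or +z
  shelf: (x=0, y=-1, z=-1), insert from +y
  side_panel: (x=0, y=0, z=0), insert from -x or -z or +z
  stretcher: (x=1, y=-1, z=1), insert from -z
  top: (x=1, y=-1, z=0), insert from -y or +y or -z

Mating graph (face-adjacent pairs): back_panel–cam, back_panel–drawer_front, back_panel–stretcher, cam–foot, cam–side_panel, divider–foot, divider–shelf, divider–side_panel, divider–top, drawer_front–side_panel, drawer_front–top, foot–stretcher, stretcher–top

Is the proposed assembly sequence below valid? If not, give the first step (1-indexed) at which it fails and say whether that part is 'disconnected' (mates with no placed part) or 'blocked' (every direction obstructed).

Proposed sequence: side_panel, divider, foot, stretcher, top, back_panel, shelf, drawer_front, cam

Invalid at step 9 (blocked)

1. side_panel@(0, 0, 0) [-x clear] — {side_panel}
2. divider@(0, -1, 0) [-x clear] — {divider, side_panel}
3. foot@(0, -1, 1) [-x clear] — {divider, foot, side_panel}
4. stretcher@(1, -1, 1) [-z clear] — {divider, foot, side_panel, stretcher}
5. top@(1, -1, 0) [-y clear] — {divider, foot, side_panel, stretcher, top}
6. back_panel@(1, 0, 1) [+z clear] — {back_panel, divider, foot, side_panel, stretcher, top}
7. shelf@(0, -1, -1) [+y clear] — {back_panel, divider, foot, shelf, side_panel, stretcher, top}
8. drawer_front@(1, 0, 0) [+x clear] — {back_panel, divider, drawer_front, foot, shelf, side_panel, stretcher, top}
9. cam@(0, 0, 1) — +x/-y all obstructed ⇒ blocked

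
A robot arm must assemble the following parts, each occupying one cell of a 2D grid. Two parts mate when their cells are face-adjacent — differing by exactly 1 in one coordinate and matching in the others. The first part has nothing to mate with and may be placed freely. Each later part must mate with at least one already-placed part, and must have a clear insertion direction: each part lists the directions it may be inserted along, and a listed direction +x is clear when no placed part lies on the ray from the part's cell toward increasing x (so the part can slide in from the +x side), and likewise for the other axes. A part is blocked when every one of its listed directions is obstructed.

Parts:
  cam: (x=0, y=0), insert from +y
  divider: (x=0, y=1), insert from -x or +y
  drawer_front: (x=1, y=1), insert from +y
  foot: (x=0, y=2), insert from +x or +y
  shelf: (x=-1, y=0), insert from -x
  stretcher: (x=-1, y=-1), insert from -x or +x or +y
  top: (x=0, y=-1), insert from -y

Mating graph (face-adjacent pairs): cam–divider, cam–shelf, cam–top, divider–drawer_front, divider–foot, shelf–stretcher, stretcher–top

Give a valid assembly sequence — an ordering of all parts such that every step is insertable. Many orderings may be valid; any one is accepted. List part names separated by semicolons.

1. shelf@(-1, 0) [-x clear] — {shelf}
2. stretcher@(-1, -1) [-x clear] — {shelf, stretcher}
3. top@(0, -1) [-y clear] — {shelf, stretcher, top}
4. cam@(0, 0) [+y clear] — {cam, shelf, stretcher, top}
5. divider@(0, 1) [-x clear] — {cam, divider, shelf, stretcher, top}
6. foot@(0, 2) [+x clear] — {cam, divider, foot, shelf, stretcher, top}
7. drawer_front@(1, 1) [+y clear] — {cam, divider, drawer_front, foot, shelf, stretcher, top}

shelf; stretcher; top; cam; divider; foot; drawer_front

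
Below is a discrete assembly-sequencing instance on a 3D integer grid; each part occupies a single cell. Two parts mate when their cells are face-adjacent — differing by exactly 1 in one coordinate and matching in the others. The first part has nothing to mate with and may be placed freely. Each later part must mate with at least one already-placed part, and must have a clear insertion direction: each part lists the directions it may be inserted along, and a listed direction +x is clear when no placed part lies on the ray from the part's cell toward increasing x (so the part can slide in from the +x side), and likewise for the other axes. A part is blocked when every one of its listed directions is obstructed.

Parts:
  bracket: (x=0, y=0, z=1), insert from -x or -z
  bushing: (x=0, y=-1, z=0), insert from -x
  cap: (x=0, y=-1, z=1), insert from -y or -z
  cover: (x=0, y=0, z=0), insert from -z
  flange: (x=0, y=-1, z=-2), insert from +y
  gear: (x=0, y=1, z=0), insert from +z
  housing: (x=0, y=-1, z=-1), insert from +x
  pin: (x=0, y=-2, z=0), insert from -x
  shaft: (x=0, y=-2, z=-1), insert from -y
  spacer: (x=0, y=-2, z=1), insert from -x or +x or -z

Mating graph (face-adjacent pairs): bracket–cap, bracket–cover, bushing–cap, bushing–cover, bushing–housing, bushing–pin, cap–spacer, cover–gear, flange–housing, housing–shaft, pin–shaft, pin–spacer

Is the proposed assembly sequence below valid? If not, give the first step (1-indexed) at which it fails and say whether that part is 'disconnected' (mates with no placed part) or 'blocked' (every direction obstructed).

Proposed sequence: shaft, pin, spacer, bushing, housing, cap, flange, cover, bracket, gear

Invalid at step 6 (blocked)

1. shaft@(0, -2, -1) [-y clear] — {shaft}
2. pin@(0, -2, 0) [-x clear] — {pin, shaft}
3. spacer@(0, -2, 1) [-x clear] — {pin, shaft, spacer}
4. bushing@(0, -1, 0) [-x clear] — {bushing, pin, shaft, spacer}
5. housing@(0, -1, -1) [+x clear] — {bushing, housing, pin, shaft, spacer}
6. cap@(0, -1, 1) — -y/-z all obstructed ⇒ blocked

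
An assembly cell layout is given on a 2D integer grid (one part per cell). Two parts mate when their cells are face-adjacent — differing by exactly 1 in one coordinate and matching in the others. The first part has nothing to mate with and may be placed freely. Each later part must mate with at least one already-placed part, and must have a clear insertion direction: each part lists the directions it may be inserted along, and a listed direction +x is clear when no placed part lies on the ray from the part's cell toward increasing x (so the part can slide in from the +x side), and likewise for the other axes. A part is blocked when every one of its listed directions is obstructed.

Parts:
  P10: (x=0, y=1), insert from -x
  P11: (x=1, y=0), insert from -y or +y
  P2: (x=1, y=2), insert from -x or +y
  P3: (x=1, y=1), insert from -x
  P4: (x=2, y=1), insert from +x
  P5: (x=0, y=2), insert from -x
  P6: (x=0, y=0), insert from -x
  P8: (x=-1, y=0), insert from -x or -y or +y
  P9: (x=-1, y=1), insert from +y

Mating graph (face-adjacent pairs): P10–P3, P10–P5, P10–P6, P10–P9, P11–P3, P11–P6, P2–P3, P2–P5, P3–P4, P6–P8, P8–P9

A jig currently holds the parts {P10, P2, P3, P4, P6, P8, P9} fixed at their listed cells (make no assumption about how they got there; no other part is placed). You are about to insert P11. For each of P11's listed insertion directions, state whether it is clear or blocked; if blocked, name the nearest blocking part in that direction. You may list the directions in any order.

+y: blocked by P3; -y: clear

-y: ray from P11(1, 0) has no placed part ⇒ clear
+y: nearest on ray is P3@(1, 1) ⇒ blocked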